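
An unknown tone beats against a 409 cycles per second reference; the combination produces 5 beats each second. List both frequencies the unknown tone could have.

|f − 409| = 5, so f = 409 ± 5.

404 Hz or 414 Hz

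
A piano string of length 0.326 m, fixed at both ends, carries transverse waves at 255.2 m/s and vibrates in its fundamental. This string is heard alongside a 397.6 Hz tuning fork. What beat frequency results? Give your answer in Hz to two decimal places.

For a string fixed at both ends, f_n = n·v/(2L) = 1·255.2/(2·0.326) = 391.4110 Hz.
f_beat = |391.4110 − 397.6| = 6.19 Hz.

6.19 Hz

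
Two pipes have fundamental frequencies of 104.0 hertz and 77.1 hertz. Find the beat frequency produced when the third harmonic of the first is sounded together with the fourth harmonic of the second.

3.6 Hz

Third harmonic of the first: 3·104.0 = 312.0 Hz.
Fourth harmonic of the second: 4·77.1 = 308.4 Hz.
f_beat = |312.0 − 308.4| = 3.6 Hz.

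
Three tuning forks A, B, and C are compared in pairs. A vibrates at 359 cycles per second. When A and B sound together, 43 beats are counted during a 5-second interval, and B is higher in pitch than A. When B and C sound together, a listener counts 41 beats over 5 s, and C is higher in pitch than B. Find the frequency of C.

375.8 Hz

A–B: Beat frequency = 43/5 = 8.6 Hz.
B is above A, so f_B = 359 + 8.6 = 367.6 Hz.
B–C: Beat frequency = 41/5 = 8.2 Hz.
C is above B, so f_C = 367.6 + 8.2 = 375.8 Hz.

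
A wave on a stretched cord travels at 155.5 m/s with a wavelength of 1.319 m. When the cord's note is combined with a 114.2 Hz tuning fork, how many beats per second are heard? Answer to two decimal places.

Source frequency f = v/λ = 155.5/1.319 = 117.8923 Hz.
f_beat = |117.8923 − 114.2| = 3.69 Hz.

3.69 Hz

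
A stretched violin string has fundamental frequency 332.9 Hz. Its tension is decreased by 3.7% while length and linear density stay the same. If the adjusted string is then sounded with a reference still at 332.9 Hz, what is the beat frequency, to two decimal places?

6.22 Hz

For a string, f ∝ √T, so the new frequency is 332.9·√0.963 = 326.6833 Hz.
f_beat = |326.6833 − 332.9| = 6.22 Hz.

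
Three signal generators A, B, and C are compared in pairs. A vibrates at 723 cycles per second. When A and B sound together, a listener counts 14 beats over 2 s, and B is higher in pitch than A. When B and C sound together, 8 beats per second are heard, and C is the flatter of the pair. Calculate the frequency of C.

722 Hz

A–B: Beat frequency = 14/2 = 7 Hz.
B is above A, so f_B = 723 + 7 = 730 Hz.
C is below B, so f_C = 730 − 8 = 722 Hz.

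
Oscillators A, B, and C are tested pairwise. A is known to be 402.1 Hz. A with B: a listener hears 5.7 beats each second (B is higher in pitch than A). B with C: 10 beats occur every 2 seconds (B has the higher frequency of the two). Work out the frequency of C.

B is above A, so f_B = 402.1 + 5.7 = 407.8 Hz.
B–C: Beat frequency = 10/2 = 5 Hz.
C is below B, so f_C = 407.8 − 5 = 402.8 Hz.

402.8 Hz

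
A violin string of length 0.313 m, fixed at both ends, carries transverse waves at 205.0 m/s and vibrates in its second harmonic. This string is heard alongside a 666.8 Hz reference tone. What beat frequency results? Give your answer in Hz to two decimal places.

11.85 Hz

For a string fixed at both ends, f_n = n·v/(2L) = 2·205.0/(2·0.313) = 654.9521 Hz.
f_beat = |654.9521 − 666.8| = 11.85 Hz.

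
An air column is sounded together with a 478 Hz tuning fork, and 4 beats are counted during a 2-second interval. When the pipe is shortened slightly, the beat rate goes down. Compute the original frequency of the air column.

476 Hz

Beat frequency = 4/2 = 2 Hz.
|f − 478| = 2, so the air column was at either 476 Hz or 480 Hz.
A shorter pipe has a higher fundamental; the adjustment raises the air column's frequency.
The beat rate fell, so the adjustment moved the air column toward 478 Hz — it must have started below the reference.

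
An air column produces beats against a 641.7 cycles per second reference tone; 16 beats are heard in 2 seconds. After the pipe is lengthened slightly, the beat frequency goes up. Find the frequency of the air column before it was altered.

633.7 Hz

Beat frequency = 16/2 = 8 Hz.
|f − 641.7| = 8, so the air column was at either 633.7 Hz or 649.7 Hz.
A longer pipe has a lower fundamental; the adjustment lowers the air column's frequency.
The beat rate rose, so the adjustment moved the air column further from 641.7 Hz — it was already below the reference.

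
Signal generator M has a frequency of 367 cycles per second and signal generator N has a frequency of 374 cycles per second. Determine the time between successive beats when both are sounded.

f_beat = |367 − 374| = 7 Hz.
Beat period T = 1 / f_beat = 1 / 7 s.

0.143 s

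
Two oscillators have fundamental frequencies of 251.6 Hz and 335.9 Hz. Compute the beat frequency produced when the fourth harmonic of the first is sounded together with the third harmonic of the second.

Fourth harmonic of the first: 4·251.6 = 1006.4 Hz.
Third harmonic of the second: 3·335.9 = 1007.7 Hz.
f_beat = |1006.4 − 1007.7| = 1.3 Hz.

1.3 Hz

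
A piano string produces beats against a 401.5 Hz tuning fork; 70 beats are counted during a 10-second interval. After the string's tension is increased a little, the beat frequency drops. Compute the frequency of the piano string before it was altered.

Beat frequency = 70/10 = 7 Hz.
|f − 401.5| = 7, so the piano string was at either 394.5 Hz or 408.5 Hz.
Higher tension means higher frequency; the adjustment raises the piano string's frequency.
The beat rate fell, so the adjustment moved the piano string toward 401.5 Hz — it must have started below the reference.

394.5 Hz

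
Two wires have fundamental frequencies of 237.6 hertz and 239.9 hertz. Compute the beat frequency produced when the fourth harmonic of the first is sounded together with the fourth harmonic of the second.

Fourth harmonic of the first: 4·237.6 = 950.4 Hz.
Fourth harmonic of the second: 4·239.9 = 959.6 Hz.
f_beat = |950.4 − 959.6| = 9.2 Hz.

9.2 Hz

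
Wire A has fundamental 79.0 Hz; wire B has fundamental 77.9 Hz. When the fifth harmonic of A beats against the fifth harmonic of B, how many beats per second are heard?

5.5 Hz

Fifth harmonic of the first: 5·79.0 = 395.0 Hz.
Fifth harmonic of the second: 5·77.9 = 389.5 Hz.
f_beat = |395.0 − 389.5| = 5.5 Hz.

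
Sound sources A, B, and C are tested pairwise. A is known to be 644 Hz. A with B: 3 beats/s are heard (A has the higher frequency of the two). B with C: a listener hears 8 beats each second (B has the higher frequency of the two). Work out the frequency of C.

633 Hz

B is below A, so f_B = 644 − 3 = 641 Hz.
C is below B, so f_C = 641 − 8 = 633 Hz.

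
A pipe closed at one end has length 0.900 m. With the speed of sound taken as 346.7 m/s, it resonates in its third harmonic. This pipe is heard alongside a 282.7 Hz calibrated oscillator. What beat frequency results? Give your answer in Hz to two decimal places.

6.22 Hz

Closed pipe (odd harmonics): f_n = n·v/(4L) = 3·346.7/(4·0.900) = 288.9167 Hz.
f_beat = |288.9167 − 282.7| = 6.22 Hz.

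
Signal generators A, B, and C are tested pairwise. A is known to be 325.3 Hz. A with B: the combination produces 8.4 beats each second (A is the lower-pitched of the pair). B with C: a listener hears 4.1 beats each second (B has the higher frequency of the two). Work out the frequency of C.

B is above A, so f_B = 325.3 + 8.4 = 333.7 Hz.
C is below B, so f_C = 333.7 − 4.1 = 329.6 Hz.

329.6 Hz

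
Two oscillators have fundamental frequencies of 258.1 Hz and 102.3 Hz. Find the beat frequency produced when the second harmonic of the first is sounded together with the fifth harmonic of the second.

4.7 Hz

Second harmonic of the first: 2·258.1 = 516.2 Hz.
Fifth harmonic of the second: 5·102.3 = 511.5 Hz.
f_beat = |516.2 − 511.5| = 4.7 Hz.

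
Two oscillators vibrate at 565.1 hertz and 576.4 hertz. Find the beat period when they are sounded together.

f_beat = |565.1 − 576.4| = 11.3 Hz.
Beat period T = 1 / f_beat = 1 / 11.3 s.

0.088 s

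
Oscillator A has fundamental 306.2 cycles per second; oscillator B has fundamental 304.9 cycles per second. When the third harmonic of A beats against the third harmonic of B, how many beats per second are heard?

Third harmonic of the first: 3·306.2 = 918.6 Hz.
Third harmonic of the second: 3·304.9 = 914.7 Hz.
f_beat = |918.6 − 914.7| = 3.9 Hz.

3.9 Hz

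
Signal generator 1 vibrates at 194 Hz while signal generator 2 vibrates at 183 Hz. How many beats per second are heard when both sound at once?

11 Hz

f_beat = |f₁ − f₂|.
|194 − 183| = 11 Hz.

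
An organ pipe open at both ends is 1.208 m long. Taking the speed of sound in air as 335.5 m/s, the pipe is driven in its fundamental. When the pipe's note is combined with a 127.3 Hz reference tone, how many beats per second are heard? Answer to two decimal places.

Open pipe: f_n = n·v/(2L) = 1·335.5/(2·1.208) = 138.8659 Hz.
f_beat = |138.8659 − 127.3| = 11.57 Hz.

11.57 Hz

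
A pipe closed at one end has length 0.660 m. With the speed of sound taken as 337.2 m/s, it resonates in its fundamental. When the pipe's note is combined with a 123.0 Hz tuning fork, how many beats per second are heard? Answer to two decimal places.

4.73 Hz

Closed pipe (odd harmonics): f_n = n·v/(4L) = 1·337.2/(4·0.660) = 127.7273 Hz.
f_beat = |127.7273 − 123.0| = 4.73 Hz.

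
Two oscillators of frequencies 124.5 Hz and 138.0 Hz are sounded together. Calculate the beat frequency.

f_beat = |f₁ − f₂|.
|124.5 − 138.0| = 13.5 Hz.

13.5 Hz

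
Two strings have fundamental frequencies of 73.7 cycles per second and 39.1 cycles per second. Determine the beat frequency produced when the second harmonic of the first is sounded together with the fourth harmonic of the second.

9.0 Hz

Second harmonic of the first: 2·73.7 = 147.4 Hz.
Fourth harmonic of the second: 4·39.1 = 156.4 Hz.
f_beat = |147.4 − 156.4| = 9.0 Hz.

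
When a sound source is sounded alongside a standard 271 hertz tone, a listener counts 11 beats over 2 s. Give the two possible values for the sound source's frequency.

Beat frequency = 11/2 = 5.5 Hz.
|f − 271| = 5.5, so f = 271 ± 5.5.

265.5 Hz or 276.5 Hz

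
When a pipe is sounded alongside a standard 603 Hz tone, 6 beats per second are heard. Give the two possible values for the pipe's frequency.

597 Hz or 609 Hz

|f − 603| = 6, so f = 603 ± 6.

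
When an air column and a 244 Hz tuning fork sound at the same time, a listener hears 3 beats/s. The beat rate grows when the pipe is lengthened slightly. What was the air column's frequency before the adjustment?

|f − 244| = 3, so the air column was at either 241 Hz or 247 Hz.
A longer pipe has a lower fundamental; the adjustment lowers the air column's frequency.
The beat rate rose, so the adjustment moved the air column further from 244 Hz — it was already below the reference.

241 Hz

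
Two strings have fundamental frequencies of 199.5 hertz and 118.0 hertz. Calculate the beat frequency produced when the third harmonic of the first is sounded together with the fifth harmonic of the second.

8.5 Hz

Third harmonic of the first: 3·199.5 = 598.5 Hz.
Fifth harmonic of the second: 5·118.0 = 590.0 Hz.
f_beat = |598.5 − 590.0| = 8.5 Hz.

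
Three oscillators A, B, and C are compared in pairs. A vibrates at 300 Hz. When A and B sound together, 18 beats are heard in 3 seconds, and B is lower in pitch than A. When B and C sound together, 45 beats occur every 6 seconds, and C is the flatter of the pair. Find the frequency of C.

A–B: Beat frequency = 18/3 = 6 Hz.
B is below A, so f_B = 300 − 6 = 294 Hz.
B–C: Beat frequency = 45/6 = 7.5 Hz.
C is below B, so f_C = 294 − 7.5 = 286.5 Hz.

286.5 Hz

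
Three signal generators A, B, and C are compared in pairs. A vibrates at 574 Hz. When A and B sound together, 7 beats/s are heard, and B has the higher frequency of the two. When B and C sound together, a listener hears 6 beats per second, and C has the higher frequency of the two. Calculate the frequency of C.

B is above A, so f_B = 574 + 7 = 581 Hz.
C is above B, so f_C = 581 + 6 = 587 Hz.

587 Hz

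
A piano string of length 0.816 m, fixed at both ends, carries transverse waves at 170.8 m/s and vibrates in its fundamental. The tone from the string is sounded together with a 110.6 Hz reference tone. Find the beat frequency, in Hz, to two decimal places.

5.94 Hz

For a string fixed at both ends, f_n = n·v/(2L) = 1·170.8/(2·0.816) = 104.6569 Hz.
f_beat = |104.6569 − 110.6| = 5.94 Hz.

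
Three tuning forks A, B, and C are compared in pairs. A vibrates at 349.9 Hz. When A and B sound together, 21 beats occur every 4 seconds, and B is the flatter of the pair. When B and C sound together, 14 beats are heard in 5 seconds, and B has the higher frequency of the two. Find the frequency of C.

341.85 Hz

A–B: Beat frequency = 21/4 = 5.25 Hz.
B is below A, so f_B = 349.9 − 5.25 = 344.65 Hz.
B–C: Beat frequency = 14/5 = 2.8 Hz.
C is below B, so f_C = 344.65 − 2.8 = 341.85 Hz.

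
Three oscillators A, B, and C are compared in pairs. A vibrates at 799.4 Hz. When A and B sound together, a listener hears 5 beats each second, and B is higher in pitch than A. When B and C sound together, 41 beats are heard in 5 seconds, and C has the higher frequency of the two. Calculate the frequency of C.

B is above A, so f_B = 799.4 + 5 = 804.4 Hz.
B–C: Beat frequency = 41/5 = 8.2 Hz.
C is above B, so f_C = 804.4 + 8.2 = 812.6 Hz.

812.6 Hz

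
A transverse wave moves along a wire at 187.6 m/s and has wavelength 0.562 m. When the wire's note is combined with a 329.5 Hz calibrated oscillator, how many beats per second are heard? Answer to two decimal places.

4.31 Hz

Source frequency f = v/λ = 187.6/0.562 = 333.8078 Hz.
f_beat = |333.8078 − 329.5| = 4.31 Hz.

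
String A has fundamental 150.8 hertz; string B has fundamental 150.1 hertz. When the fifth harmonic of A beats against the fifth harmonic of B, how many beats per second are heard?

Fifth harmonic of the first: 5·150.8 = 754.0 Hz.
Fifth harmonic of the second: 5·150.1 = 750.5 Hz.
f_beat = |754.0 − 750.5| = 3.5 Hz.

3.5 Hz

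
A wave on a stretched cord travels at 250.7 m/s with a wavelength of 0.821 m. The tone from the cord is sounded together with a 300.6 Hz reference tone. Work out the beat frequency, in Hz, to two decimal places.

4.76 Hz

Source frequency f = v/λ = 250.7/0.821 = 305.3593 Hz.
f_beat = |305.3593 − 300.6| = 4.76 Hz.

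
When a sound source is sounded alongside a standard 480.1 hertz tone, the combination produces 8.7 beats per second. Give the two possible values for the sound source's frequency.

|f − 480.1| = 8.7, so f = 480.1 ± 8.7.

471.4 Hz or 488.8 Hz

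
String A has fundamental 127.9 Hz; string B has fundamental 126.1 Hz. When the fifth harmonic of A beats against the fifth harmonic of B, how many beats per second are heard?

9.0 Hz

Fifth harmonic of the first: 5·127.9 = 639.5 Hz.
Fifth harmonic of the second: 5·126.1 = 630.5 Hz.
f_beat = |639.5 − 630.5| = 9.0 Hz.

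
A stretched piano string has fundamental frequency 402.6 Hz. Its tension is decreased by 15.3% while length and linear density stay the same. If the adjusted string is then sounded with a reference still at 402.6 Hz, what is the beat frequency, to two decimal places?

32.08 Hz

For a string, f ∝ √T, so the new frequency is 402.6·√0.847 = 370.5233 Hz.
f_beat = |370.5233 − 402.6| = 32.08 Hz.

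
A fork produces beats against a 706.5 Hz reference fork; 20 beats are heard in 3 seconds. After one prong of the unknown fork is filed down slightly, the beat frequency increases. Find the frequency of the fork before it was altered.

713.1667 Hz

Beat frequency = 20/3 = 6.6667 Hz.
|f − 706.5| = 6.6667, so the fork was at either 699.8333 Hz or 713.1667 Hz.
Filing a prong removes mass and raises the fork's frequency; the adjustment raises the fork's frequency.
The beat rate rose, so the adjustment moved the fork further from 706.5 Hz — it was already above the reference.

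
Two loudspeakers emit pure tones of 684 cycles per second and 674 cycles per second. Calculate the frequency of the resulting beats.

10 Hz

Beats arise from superposition of two nearby frequencies; the beat rate is |f₁ − f₂|.
|684 − 674| = 10 Hz.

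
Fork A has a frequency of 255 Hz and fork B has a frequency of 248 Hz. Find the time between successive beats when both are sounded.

0.143 s

f_beat = |255 − 248| = 7 Hz.
Beat period T = 1 / f_beat = 1 / 7 s.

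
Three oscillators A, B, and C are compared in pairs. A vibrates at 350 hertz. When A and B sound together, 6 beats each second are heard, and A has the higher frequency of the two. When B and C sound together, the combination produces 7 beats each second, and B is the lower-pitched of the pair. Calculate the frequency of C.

B is below A, so f_B = 350 − 6 = 344 Hz.
C is above B, so f_C = 344 + 7 = 351 Hz.

351 Hz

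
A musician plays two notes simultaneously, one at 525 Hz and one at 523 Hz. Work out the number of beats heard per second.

2 Hz

The beat frequency equals the magnitude of the frequency difference.
|525 − 523| = 2 Hz.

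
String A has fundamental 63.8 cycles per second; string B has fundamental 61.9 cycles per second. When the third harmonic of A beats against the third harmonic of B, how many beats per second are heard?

5.7 Hz

Third harmonic of the first: 3·63.8 = 191.4 Hz.
Third harmonic of the second: 3·61.9 = 185.7 Hz.
f_beat = |191.4 − 185.7| = 5.7 Hz.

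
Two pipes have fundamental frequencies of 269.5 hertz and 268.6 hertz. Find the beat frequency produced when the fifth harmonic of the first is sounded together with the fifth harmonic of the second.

4.5 Hz

Fifth harmonic of the first: 5·269.5 = 1347.5 Hz.
Fifth harmonic of the second: 5·268.6 = 1343.0 Hz.
f_beat = |1347.5 − 1343.0| = 4.5 Hz.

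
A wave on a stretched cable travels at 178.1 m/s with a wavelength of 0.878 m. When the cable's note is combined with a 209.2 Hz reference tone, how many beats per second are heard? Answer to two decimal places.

6.35 Hz

Source frequency f = v/λ = 178.1/0.878 = 202.8474 Hz.
f_beat = |202.8474 − 209.2| = 6.35 Hz.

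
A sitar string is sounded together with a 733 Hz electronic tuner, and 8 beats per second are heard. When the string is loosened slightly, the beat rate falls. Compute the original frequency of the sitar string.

741 Hz

|f − 733| = 8, so the sitar string was at either 725 Hz or 741 Hz.
Reducing tension lowers a string's frequency; the adjustment lowers the sitar string's frequency.
The beat rate fell, so the adjustment moved the sitar string toward 733 Hz — it must have started above the reference.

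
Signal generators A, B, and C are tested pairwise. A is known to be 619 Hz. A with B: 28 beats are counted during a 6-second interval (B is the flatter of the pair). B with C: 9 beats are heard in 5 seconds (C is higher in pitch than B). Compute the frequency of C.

A–B: Beat frequency = 28/6 = 4.6667 Hz.
B is below A, so f_B = 619 − 4.6667 = 614.3333 Hz.
B–C: Beat frequency = 9/5 = 1.8 Hz.
C is above B, so f_C = 614.3333 + 1.8 = 616.1333 Hz.

616.1333 Hz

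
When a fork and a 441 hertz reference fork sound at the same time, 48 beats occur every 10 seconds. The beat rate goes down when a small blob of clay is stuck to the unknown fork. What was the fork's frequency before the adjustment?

445.8 Hz

Beat frequency = 48/10 = 4.8 Hz.
|f − 441| = 4.8, so the fork was at either 436.2 Hz or 445.8 Hz.
Adding mass to a fork lowers its frequency; the adjustment lowers the fork's frequency.
The beat rate fell, so the adjustment moved the fork toward 441 Hz — it must have started above the reference.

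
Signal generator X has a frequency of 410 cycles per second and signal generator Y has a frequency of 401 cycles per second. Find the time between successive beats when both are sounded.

0.111 s

f_beat = |410 − 401| = 9 Hz.
Beat period T = 1 / f_beat = 1 / 9 s.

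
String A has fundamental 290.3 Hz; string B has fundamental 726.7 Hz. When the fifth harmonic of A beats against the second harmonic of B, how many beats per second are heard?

1.9 Hz

Fifth harmonic of the first: 5·290.3 = 1451.5 Hz.
Second harmonic of the second: 2·726.7 = 1453.4 Hz.
f_beat = |1451.5 − 1453.4| = 1.9 Hz.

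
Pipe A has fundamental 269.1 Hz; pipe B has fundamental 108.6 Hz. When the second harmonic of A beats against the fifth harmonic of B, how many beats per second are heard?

Second harmonic of the first: 2·269.1 = 538.2 Hz.
Fifth harmonic of the second: 5·108.6 = 543.0 Hz.
f_beat = |538.2 − 543.0| = 4.8 Hz.

4.8 Hz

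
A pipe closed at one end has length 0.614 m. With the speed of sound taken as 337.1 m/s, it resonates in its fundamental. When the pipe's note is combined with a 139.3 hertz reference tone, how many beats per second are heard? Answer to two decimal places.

2.04 Hz

Closed pipe (odd harmonics): f_n = n·v/(4L) = 1·337.1/(4·0.614) = 137.2557 Hz.
f_beat = |137.2557 − 139.3| = 2.04 Hz.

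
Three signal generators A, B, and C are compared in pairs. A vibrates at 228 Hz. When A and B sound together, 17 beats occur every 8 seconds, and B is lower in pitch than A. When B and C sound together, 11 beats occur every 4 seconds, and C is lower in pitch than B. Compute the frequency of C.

223.125 Hz

A–B: Beat frequency = 17/8 = 2.125 Hz.
B is below A, so f_B = 228 − 2.125 = 225.875 Hz.
B–C: Beat frequency = 11/4 = 2.75 Hz.
C is below B, so f_C = 225.875 − 2.75 = 223.125 Hz.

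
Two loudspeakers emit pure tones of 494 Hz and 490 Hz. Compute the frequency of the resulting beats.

Beats arise from superposition of two nearby frequencies; the beat rate is |f₁ − f₂|.
|494 − 490| = 4 Hz.

4 Hz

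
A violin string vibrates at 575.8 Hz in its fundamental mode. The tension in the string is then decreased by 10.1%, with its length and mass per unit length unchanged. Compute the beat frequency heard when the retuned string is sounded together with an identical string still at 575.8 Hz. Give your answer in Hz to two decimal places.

For a string, f ∝ √T, so the new frequency is 575.8·√0.899 = 545.9483 Hz.
f_beat = |545.9483 − 575.8| = 29.85 Hz.

29.85 Hz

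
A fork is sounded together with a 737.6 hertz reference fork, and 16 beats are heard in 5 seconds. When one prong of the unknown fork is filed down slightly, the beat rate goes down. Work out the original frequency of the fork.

Beat frequency = 16/5 = 3.2 Hz.
|f − 737.6| = 3.2, so the fork was at either 734.4 Hz or 740.8 Hz.
Filing a prong removes mass and raises the fork's frequency; the adjustment raises the fork's frequency.
The beat rate fell, so the adjustment moved the fork toward 737.6 Hz — it must have started below the reference.

734.4 Hz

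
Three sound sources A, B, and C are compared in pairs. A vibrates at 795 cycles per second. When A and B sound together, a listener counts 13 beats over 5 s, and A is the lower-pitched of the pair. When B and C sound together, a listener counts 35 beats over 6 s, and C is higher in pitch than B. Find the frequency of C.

803.4333 Hz

A–B: Beat frequency = 13/5 = 2.6 Hz.
B is above A, so f_B = 795 + 2.6 = 797.6 Hz.
B–C: Beat frequency = 35/6 = 5.8333 Hz.
C is above B, so f_C = 797.6 + 5.8333 = 803.4333 Hz.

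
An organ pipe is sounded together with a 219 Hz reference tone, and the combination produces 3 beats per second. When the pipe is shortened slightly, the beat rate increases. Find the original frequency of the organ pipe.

|f − 219| = 3, so the organ pipe was at either 216 Hz or 222 Hz.
A shorter pipe has a higher fundamental; the adjustment raises the organ pipe's frequency.
The beat rate rose, so the adjustment moved the organ pipe further from 219 Hz — it was already above the reference.

222 Hz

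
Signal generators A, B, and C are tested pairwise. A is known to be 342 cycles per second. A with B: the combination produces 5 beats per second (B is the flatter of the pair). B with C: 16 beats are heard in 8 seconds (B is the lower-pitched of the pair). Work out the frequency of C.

339 Hz

B is below A, so f_B = 342 − 5 = 337 Hz.
B–C: Beat frequency = 16/8 = 2 Hz.
C is above B, so f_C = 337 + 2 = 339 Hz.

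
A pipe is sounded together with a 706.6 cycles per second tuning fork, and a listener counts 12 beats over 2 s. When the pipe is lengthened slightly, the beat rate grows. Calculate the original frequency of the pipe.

700.6 Hz

Beat frequency = 12/2 = 6 Hz.
|f − 706.6| = 6, so the pipe was at either 700.6 Hz or 712.6 Hz.
A longer pipe has a lower fundamental; the adjustment lowers the pipe's frequency.
The beat rate rose, so the adjustment moved the pipe further from 706.6 Hz — it was already below the reference.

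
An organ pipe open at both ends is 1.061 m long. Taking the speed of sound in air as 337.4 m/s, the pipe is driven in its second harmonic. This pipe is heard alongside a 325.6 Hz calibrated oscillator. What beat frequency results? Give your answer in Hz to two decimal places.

7.60 Hz

Open pipe: f_n = n·v/(2L) = 2·337.4/(2·1.061) = 318.0019 Hz.
f_beat = |318.0019 − 325.6| = 7.60 Hz.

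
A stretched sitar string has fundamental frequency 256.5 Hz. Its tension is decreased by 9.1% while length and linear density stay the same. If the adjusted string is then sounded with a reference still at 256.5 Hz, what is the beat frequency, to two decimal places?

11.95 Hz

For a string, f ∝ √T, so the new frequency is 256.5·√0.909 = 244.5509 Hz.
f_beat = |244.5509 − 256.5| = 11.95 Hz.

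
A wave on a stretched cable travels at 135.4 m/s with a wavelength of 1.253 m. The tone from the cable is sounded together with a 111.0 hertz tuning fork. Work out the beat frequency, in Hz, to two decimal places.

Source frequency f = v/λ = 135.4/1.253 = 108.0607 Hz.
f_beat = |108.0607 − 111.0| = 2.94 Hz.

2.94 Hz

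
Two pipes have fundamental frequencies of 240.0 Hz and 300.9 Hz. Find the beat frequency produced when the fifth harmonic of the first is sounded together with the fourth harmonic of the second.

3.6 Hz

Fifth harmonic of the first: 5·240.0 = 1200.0 Hz.
Fourth harmonic of the second: 4·300.9 = 1203.6 Hz.
f_beat = |1200.0 − 1203.6| = 3.6 Hz.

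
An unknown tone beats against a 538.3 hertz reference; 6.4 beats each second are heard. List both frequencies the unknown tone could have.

|f − 538.3| = 6.4, so f = 538.3 ± 6.4.

531.9 Hz or 544.7 Hz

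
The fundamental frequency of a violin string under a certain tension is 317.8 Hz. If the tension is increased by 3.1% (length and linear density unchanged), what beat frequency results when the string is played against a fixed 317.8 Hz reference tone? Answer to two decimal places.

4.89 Hz

For a string, f ∝ √T, so the new frequency is 317.8·√1.031 = 322.6883 Hz.
f_beat = |322.6883 − 317.8| = 4.89 Hz.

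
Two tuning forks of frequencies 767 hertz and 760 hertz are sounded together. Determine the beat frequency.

f_beat = |f₁ − f₂|.
|767 − 760| = 7 Hz.

7 Hz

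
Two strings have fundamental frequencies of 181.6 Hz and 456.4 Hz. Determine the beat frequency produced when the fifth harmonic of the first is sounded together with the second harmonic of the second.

Fifth harmonic of the first: 5·181.6 = 908.0 Hz.
Second harmonic of the second: 2·456.4 = 912.8 Hz.
f_beat = |908.0 − 912.8| = 4.8 Hz.

4.8 Hz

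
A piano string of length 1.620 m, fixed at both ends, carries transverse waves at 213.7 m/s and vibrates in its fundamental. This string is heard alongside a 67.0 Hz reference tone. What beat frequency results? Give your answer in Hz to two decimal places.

1.04 Hz

For a string fixed at both ends, f_n = n·v/(2L) = 1·213.7/(2·1.620) = 65.9568 Hz.
f_beat = |65.9568 − 67.0| = 1.04 Hz.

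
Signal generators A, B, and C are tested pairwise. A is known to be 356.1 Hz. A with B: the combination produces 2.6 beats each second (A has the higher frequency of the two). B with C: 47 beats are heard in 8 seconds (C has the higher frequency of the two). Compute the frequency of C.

B is below A, so f_B = 356.1 − 2.6 = 353.5 Hz.
B–C: Beat frequency = 47/8 = 5.875 Hz.
C is above B, so f_C = 353.5 + 5.875 = 359.375 Hz.

359.375 Hz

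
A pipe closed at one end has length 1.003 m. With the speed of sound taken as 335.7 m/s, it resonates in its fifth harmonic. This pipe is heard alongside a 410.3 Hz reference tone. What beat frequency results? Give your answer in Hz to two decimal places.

8.07 Hz

Closed pipe (odd harmonics): f_n = n·v/(4L) = 5·335.7/(4·1.003) = 418.3699 Hz.
f_beat = |418.3699 − 410.3| = 8.07 Hz.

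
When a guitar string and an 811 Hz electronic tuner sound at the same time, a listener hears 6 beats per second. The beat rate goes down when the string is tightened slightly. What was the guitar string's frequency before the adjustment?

805 Hz

|f − 811| = 6, so the guitar string was at either 805 Hz or 817 Hz.
Increasing tension raises a string's frequency; the adjustment raises the guitar string's frequency.
The beat rate fell, so the adjustment moved the guitar string toward 811 Hz — it must have started below the reference.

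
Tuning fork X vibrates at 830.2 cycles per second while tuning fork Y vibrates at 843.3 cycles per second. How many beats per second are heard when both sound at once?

The beat frequency equals the magnitude of the frequency difference.
|830.2 − 843.3| = 13.1 Hz.

13.1 Hz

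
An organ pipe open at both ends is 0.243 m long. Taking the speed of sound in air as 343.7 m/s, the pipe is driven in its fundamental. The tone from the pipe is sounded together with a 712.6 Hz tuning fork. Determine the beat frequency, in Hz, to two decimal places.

Open pipe: f_n = n·v/(2L) = 1·343.7/(2·0.243) = 707.2016 Hz.
f_beat = |707.2016 − 712.6| = 5.40 Hz.

5.40 Hz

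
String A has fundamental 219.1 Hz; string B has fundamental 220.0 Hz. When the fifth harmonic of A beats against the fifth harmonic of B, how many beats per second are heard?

Fifth harmonic of the first: 5·219.1 = 1095.5 Hz.
Fifth harmonic of the second: 5·220.0 = 1100.0 Hz.
f_beat = |1095.5 − 1100.0| = 4.5 Hz.

4.5 Hz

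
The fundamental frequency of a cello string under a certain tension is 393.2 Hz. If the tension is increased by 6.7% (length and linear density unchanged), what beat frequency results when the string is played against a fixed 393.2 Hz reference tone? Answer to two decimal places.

12.96 Hz

For a string, f ∝ √T, so the new frequency is 393.2·√1.067 = 406.1587 Hz.
f_beat = |406.1587 − 393.2| = 12.96 Hz.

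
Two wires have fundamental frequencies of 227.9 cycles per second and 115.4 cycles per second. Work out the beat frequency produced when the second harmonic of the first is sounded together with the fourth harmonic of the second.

Second harmonic of the first: 2·227.9 = 455.8 Hz.
Fourth harmonic of the second: 4·115.4 = 461.6 Hz.
f_beat = |455.8 − 461.6| = 5.8 Hz.

5.8 Hz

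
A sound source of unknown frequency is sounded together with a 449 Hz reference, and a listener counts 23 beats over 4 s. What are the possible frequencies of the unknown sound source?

443.25 Hz or 454.75 Hz

Beat frequency = 23/4 = 5.75 Hz.
|f − 449| = 5.75, so f = 449 ± 5.75.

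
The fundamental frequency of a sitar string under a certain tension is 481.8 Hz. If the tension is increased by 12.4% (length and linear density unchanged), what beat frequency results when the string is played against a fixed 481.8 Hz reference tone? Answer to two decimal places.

For a string, f ∝ √T, so the new frequency is 481.8·√1.124 = 510.7989 Hz.
f_beat = |510.7989 − 481.8| = 29.00 Hz.

29.00 Hz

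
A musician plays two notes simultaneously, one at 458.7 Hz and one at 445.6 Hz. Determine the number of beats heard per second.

The beat frequency equals the magnitude of the frequency difference.
|458.7 − 445.6| = 13.1 Hz.

13.1 Hz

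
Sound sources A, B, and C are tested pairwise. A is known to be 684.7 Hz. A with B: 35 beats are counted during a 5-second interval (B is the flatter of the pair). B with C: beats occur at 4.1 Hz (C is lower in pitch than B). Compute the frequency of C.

673.6 Hz

A–B: Beat frequency = 35/5 = 7 Hz.
B is below A, so f_B = 684.7 − 7 = 677.7 Hz.
C is below B, so f_C = 677.7 − 4.1 = 673.6 Hz.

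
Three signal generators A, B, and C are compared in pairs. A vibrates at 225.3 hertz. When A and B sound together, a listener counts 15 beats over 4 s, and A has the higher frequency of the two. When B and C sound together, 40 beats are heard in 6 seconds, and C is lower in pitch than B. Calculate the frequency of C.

A–B: Beat frequency = 15/4 = 3.75 Hz.
B is below A, so f_B = 225.3 − 3.75 = 221.55 Hz.
B–C: Beat frequency = 40/6 = 6.6667 Hz.
C is below B, so f_C = 221.55 − 6.6667 = 214.8833 Hz.

214.8833 Hz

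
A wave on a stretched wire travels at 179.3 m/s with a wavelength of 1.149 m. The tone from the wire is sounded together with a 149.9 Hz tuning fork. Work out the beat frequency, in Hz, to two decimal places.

Source frequency f = v/λ = 179.3/1.149 = 156.0487 Hz.
f_beat = |156.0487 − 149.9| = 6.15 Hz.

6.15 Hz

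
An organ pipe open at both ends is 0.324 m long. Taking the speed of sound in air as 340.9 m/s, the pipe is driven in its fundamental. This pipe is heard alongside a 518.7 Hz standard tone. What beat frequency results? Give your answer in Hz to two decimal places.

Open pipe: f_n = n·v/(2L) = 1·340.9/(2·0.324) = 526.0802 Hz.
f_beat = |526.0802 − 518.7| = 7.38 Hz.

7.38 Hz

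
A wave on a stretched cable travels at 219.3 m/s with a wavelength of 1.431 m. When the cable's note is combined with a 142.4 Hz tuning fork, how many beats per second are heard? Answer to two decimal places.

10.85 Hz

Source frequency f = v/λ = 219.3/1.431 = 153.2495 Hz.
f_beat = |153.2495 − 142.4| = 10.85 Hz.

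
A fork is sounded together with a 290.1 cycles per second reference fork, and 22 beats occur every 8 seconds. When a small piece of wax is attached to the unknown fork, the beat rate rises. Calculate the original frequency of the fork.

287.35 Hz

Beat frequency = 22/8 = 2.75 Hz.
|f − 290.1| = 2.75, so the fork was at either 287.35 Hz or 292.85 Hz.
Loading a fork with wax lowers its frequency; the adjustment lowers the fork's frequency.
The beat rate rose, so the adjustment moved the fork further from 290.1 Hz — it was already below the reference.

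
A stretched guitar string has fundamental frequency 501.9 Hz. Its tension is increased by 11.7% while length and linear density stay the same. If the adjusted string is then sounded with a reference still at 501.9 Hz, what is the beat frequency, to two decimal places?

28.55 Hz

For a string, f ∝ √T, so the new frequency is 501.9·√1.117 = 530.4492 Hz.
f_beat = |530.4492 − 501.9| = 28.55 Hz.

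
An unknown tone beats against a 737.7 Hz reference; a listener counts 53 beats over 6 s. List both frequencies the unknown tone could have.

Beat frequency = 53/6 = 8.8333 Hz.
|f − 737.7| = 8.8333, so f = 737.7 ± 8.8333.

728.8667 Hz or 746.5333 Hz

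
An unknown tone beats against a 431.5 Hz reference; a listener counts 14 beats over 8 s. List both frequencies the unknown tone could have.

Beat frequency = 14/8 = 1.75 Hz.
|f − 431.5| = 1.75, so f = 431.5 ± 1.75.

429.75 Hz or 433.25 Hz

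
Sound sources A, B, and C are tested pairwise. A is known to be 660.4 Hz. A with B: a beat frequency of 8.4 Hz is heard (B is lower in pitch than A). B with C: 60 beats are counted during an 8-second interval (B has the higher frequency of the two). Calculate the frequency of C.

644.5 Hz

B is below A, so f_B = 660.4 − 8.4 = 652 Hz.
B–C: Beat frequency = 60/8 = 7.5 Hz.
C is below B, so f_C = 652 − 7.5 = 644.5 Hz.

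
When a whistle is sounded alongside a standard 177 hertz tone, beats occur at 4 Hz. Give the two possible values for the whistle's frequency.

|f − 177| = 4, so f = 177 ± 4.

173 Hz or 181 Hz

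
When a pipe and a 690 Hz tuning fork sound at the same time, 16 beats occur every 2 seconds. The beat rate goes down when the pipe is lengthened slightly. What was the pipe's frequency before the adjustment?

Beat frequency = 16/2 = 8 Hz.
|f − 690| = 8, so the pipe was at either 682 Hz or 698 Hz.
A longer pipe has a lower fundamental; the adjustment lowers the pipe's frequency.
The beat rate fell, so the adjustment moved the pipe toward 690 Hz — it must have started above the reference.

698 Hz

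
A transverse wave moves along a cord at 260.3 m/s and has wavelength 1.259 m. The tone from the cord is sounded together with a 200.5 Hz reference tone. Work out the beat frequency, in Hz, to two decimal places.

Source frequency f = v/λ = 260.3/1.259 = 206.7514 Hz.
f_beat = |206.7514 − 200.5| = 6.25 Hz.

6.25 Hz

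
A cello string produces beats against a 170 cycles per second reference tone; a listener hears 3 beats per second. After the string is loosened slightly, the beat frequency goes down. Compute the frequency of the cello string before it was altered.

173 Hz

|f − 170| = 3, so the cello string was at either 167 Hz or 173 Hz.
Reducing tension lowers a string's frequency; the adjustment lowers the cello string's frequency.
The beat rate fell, so the adjustment moved the cello string toward 170 Hz — it must have started above the reference.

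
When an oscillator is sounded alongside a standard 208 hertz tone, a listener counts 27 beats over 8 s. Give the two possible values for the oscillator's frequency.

Beat frequency = 27/8 = 3.375 Hz.
|f − 208| = 3.375, so f = 208 ± 3.375.

204.625 Hz or 211.375 Hz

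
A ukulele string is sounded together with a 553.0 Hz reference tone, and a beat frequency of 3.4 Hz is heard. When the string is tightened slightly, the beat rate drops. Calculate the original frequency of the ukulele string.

|f − 553.0| = 3.4, so the ukulele string was at either 549.6 Hz or 556.4 Hz.
Increasing tension raises a string's frequency; the adjustment raises the ukulele string's frequency.
The beat rate fell, so the adjustment moved the ukulele string toward 553.0 Hz — it must have started below the reference.

549.6 Hz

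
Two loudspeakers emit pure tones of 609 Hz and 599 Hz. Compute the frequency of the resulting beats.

Beats arise from superposition of two nearby frequencies; the beat rate is |f₁ − f₂|.
|609 − 599| = 10 Hz.

10 Hz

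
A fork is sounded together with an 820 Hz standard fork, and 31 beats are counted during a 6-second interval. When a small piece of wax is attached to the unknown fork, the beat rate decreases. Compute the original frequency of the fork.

825.1667 Hz

Beat frequency = 31/6 = 5.1667 Hz.
|f − 820| = 5.1667, so the fork was at either 814.8333 Hz or 825.1667 Hz.
Loading a fork with wax lowers its frequency; the adjustment lowers the fork's frequency.
The beat rate fell, so the adjustment moved the fork toward 820 Hz — it must have started above the reference.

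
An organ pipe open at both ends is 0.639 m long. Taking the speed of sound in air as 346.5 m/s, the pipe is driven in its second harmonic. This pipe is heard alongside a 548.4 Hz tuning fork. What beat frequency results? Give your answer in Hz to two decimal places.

Open pipe: f_n = n·v/(2L) = 2·346.5/(2·0.639) = 542.2535 Hz.
f_beat = |542.2535 − 548.4| = 6.15 Hz.

6.15 Hz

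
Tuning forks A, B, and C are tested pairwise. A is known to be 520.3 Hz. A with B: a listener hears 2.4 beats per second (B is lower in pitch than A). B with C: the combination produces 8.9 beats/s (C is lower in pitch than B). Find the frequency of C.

B is below A, so f_B = 520.3 − 2.4 = 517.9 Hz.
C is below B, so f_C = 517.9 − 8.9 = 509 Hz.

509 Hz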